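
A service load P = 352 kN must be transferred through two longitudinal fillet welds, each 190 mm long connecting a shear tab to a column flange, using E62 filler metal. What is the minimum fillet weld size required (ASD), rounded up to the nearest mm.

E62XX → F_EXX = 620 MPa.
Total weld length L = 380 mm.
Required throat t_e = P × Ω / (0.6 F_EXX × L) = 352 × 2.0 / (0.6 × 620 × 380 × 10⁻³) = 4.98 mm.
Required leg w = t_e / 0.707 = 7.044 mm → use 8 mm.

w = 8 mm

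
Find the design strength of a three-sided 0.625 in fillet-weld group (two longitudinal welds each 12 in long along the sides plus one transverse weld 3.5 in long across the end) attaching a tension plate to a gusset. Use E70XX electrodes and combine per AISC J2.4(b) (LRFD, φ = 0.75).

E70XX → F_EXX = 70 ksi.
t_e = 0.707 × 0.625 = 0.4419 in.
R_nwl = 0.6 × 70 × 0.4419 × 24 = 445.4 kip (longitudinal, 2 welds).
R_nwt = 0.6 × 70 × 0.4419 × 3.5 = 64.96 kip (transverse, base value).
(i) R_nwl + R_nwt = 510.4 kip; (ii) 0.85 R_nwl + 1.5 R_nwt = 476 kip.
R_n = max = 510.4 kip [governs: (i)]; φR_n = 382.8 kip.

φR_n ≈ 383 kip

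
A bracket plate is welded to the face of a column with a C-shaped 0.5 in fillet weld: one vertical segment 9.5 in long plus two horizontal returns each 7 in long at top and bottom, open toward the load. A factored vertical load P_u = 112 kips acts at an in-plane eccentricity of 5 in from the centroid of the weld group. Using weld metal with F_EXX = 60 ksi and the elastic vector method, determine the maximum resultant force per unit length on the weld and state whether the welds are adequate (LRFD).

Total weld length L_w = 23.5 in. Treat welds as unit-width lines.
Centroid: x̄ = 2×7×3.5 / 23.5 = 2.085 in from the vertical weld.
Polar moment about centroid: J = I_x + I_y = [9.5³/12 + 2×7×4.75²] + [9.5×2.085² + 2(7³/12 + 7×1.415²)] = 513.8 in³.
Direct shear f_v = P/L_w = 112 / 23.5 = 4.766 kip/in (vertical).
Torsion M = P·e = 112 × 5 = 560 kip·in.
Critical point at (x, y) = (4.915, 4.75) from centroid. f_tx = M·y/J = 5.177 kip/in; f_ty = M·x/J = 5.357 kip/in.
Resultant f_max = √[f_tx² + (f_v + f_ty)²] = √[5.177² + (4.766 + 5.357)²] = 11.37 kip/in.
Capacity per unit length: φr_n = 0.75 × 0.6 × 60 × (0.707 × 0.5) = 9.544 kip/in.
11.37 > 9.544 → NOT adequate.

f_max ≈ 11.4 kip/in; NOT adequate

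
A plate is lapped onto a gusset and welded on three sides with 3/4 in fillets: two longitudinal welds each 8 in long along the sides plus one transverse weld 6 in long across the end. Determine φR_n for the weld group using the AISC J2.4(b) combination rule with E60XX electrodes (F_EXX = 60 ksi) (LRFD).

t_e = 0.707 × 0.75 = 0.5302 in.
R_nwl = 0.6 × 60 × 0.5302 × 16 = 305.4 kip (longitudinal, 2 welds).
R_nwt = 0.6 × 60 × 0.5302 × 6 = 114.5 kip (transverse, base value).
(i) R_nwl + R_nwt = 420 kip; (ii) 0.85 R_nwl + 1.5 R_nwt = 431.4 kip.
R_n = max = 431.4 kip [governs: (ii)]; φR_n = 323.6 kip.

φR_n ≈ 324 kip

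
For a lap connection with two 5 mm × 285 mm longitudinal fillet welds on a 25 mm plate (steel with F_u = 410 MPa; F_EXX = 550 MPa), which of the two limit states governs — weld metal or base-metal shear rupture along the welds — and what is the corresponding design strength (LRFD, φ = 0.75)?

φR_n ≈ 499 kN (weld metal governs)

t_e = 0.707 × 5 = 3.535 mm; L = 570 mm.
Weld metal: φR_n = 0.75 × 0.6 × 550 × 3.535 × 570 × 10⁻³ = 498.7 kN.
Base metal (shear rupture): φR_n = 0.75 × 0.6 × 410 × 25 × 570 × 10⁻³ = 2629 kN.
Governing: weld metal.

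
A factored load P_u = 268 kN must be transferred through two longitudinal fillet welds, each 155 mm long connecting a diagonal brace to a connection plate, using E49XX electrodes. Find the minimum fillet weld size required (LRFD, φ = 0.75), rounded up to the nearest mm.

w = 6 mm

E49XX → F_EXX = 490 MPa.
Total weld length L = 310 mm.
Required throat t_e = P_u / (φ × 0.6 F_EXX × L) = 268 / (0.75 × 0.6 × 490 × 310 × 10⁻³) = 3.921 mm.
Required leg w = t_e / 0.707 = 5.546 mm → use 6 mm.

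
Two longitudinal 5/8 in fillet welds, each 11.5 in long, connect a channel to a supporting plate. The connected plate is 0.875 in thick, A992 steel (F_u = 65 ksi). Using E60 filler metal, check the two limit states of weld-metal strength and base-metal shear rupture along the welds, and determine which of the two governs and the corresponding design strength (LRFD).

E60XX → F_EXX = 60 ksi.
t_e = 0.707 × 0.625 = 0.4419 in; L = 23 in.
Weld metal: φR_n = 0.75 × 0.6 × 60 × 0.4419 × 23 = 274.4 kips.
Base metal (shear rupture): φR_n = 0.75 × 0.6 × 65 × 0.875 × 23 = 588.7 kips.
Governing: weld metal.

φR_n ≈ 274 kips (weld metal governs)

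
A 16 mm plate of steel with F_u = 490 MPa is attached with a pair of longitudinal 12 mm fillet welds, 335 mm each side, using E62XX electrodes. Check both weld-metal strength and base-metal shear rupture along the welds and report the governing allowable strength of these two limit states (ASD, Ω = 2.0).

E62XX → F_EXX = 620 MPa.
t_e = 0.707 × 12 = 8.484 mm; L = 670 mm.
Weld metal: R_n/Ω = (1/2.0) × 0.6 × 620 × 8.484 × 670 × 10⁻³ = 1057 kN.
Base metal (shear rupture): R_n/Ω = (1/2.0) × 0.6 × 490 × 16 × 670 × 10⁻³ = 1576 kN.
Governing: weld metal.

R_n/Ω ≈ 1060 kN (weld metal governs)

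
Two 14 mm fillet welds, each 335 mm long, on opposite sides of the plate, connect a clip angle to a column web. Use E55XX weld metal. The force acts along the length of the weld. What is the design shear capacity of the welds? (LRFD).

E55XX → F_EXX = 550 MPa.
Effective throat t_e = 0.707 × 14 = 9.898 mm.
Total length L = 670 mm; A_we = 9.898 × 670 = 6632 mm².
F_nw = 0.6 F_EXX = 0.6 × 550 = 330 MPa.
φR_n = 0.75 × 330 × 6632 × 10⁻³ = 1641 kN.

φR_n ≈ 1640 kN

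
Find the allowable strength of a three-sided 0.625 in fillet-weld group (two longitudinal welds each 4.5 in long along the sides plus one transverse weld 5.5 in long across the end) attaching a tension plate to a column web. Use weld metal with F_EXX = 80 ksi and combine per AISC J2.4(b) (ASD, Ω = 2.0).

R_n/Ω ≈ 169 kips

t_e = 0.707 × 0.625 = 0.4419 in.
R_nwl = 0.6 × 80 × 0.4419 × 9 = 190.9 kips (longitudinal, 2 welds).
R_nwt = 0.6 × 80 × 0.4419 × 5.5 = 116.7 kips (transverse, base value).
(i) R_nwl + R_nwt = 307.5 kips; (ii) 0.85 R_nwl + 1.5 R_nwt = 337.2 kips.
R_n = max = 337.2 kips [governs: (ii)]; R_n/Ω = 168.6 kips.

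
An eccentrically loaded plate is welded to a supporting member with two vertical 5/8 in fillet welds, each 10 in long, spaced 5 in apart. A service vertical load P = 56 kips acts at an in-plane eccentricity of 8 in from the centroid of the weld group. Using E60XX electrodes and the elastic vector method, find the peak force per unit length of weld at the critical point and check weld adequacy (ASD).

f_max ≈ 10.2 kip/in; NOT adequate

E60XX → F_EXX = 60 ksi.
Total weld length L_w = 20 in. Treat welds as unit-width lines.
Polar moment about centroid: J = 2[d³/12 + d(b/2)²] = 2[10³/12 + 10×2.5²] = 291.7 in³.
Direct shear f_v = P/L_w = 56 / 20 = 2.8 kip/in (vertical).
Torsion M = P·e = 56 × 8 = 448 kip·in.
Critical point at (x, y) = (2.5, 5) from centroid. f_tx = M·y/J = 7.68 kip/in; f_ty = M·x/J = 3.84 kip/in.
Resultant f_max = √[f_tx² + (f_v + f_ty)²] = √[7.68² + (2.8 + 3.84)²] = 10.15 kip/in.
Capacity per unit length: r_n/Ω = (1/2.0) × 0.6 × 60 × (0.707 × 0.625) = 7.954 kip/in.
10.15 > 7.954 → NOT adequate.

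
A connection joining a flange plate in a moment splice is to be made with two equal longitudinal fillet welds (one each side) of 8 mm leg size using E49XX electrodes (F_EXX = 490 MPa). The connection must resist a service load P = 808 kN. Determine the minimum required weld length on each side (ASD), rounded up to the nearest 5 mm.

L = 490 mm on each side

Throat t_e = 0.707 × 8 = 5.656 mm.
r_n/Ω = (0.6 × 490 × 5.656) / 2.0 = 831.4 N/mm = 0.8314 kN/mm.
L_req = P / (r_n/Ω) = 808 / 0.8314 = 971.8 mm total.
Per side: 971.8 / 2 = 485.9 mm.
Round up → use L = 490 mm on each side.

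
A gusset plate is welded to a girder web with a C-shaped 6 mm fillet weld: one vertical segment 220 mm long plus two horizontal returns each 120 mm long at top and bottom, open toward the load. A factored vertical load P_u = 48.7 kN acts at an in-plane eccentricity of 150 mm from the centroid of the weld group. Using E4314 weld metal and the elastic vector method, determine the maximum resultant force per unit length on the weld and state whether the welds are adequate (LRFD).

f_max ≈ 307 N/mm; adequate

E43XX → F_EXX = 430 MPa.
Total weld length L_w = 460 mm. Treat welds as unit-width lines.
Centroid: x̄ = 2×120×60 / 460 = 31.3 mm from the vertical weld.
Polar moment about centroid: J = I_x + I_y = [220³/12 + 2×120×110²] + [220×31.3² + 2(120³/12 + 120×28.7²)] = 4493000 mm³.
Direct shear f_v = P/L_w = 48.7×10³ / 460 = 105.9 N/mm (vertical).
Torsion M = P·e = 48.7×10³ × 150 = 7305000 N·mm.
Critical point at (x, y) = (88.7, 110) from centroid. f_tx = M·y/J = 178.9 N/mm; f_ty = M·x/J = 144.2 N/mm.
Resultant f_max = √[f_tx² + (f_v + f_ty)²] = √[178.9² + (105.9 + 144.2)²] = 307.5 N/mm.
Capacity per unit length: φr_n = 0.75 × 0.6 × 430 × (0.707 × 6) = 820.8 N/mm.
307.5 ≤ 820.8 → adequate.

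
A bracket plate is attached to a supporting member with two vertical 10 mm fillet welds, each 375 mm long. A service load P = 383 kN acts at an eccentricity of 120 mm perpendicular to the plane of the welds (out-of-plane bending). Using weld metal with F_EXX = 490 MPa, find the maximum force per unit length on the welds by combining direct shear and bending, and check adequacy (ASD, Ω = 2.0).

L_w = 2 × 375 = 750 mm; section modulus (unit throat) S = 2 × L²/6 = 46880 mm².
Direct shear f_v = P/L_w = 383×10³/750 = 510.7 N/mm.
Moment M = P × e = 383×10³ × 120 = 45960000 N·mm; bending f_b = M/S = 980.5 N/mm.
f_max = √(f_v² + f_b²) = √(510.7² + 980.5²) = 1105 N/mm.
r_n/Ω = (1/2.0) × 0.6 × 490 × (0.707 × 10) = 1039 N/mm → NOT adequate.

f_max ≈ 1110 N/mm; NOT adequate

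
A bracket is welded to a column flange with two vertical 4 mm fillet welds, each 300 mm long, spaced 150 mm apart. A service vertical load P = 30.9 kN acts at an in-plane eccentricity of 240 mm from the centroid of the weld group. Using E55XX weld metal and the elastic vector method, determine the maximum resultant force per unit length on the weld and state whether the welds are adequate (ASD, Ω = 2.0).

E55XX → F_EXX = 550 MPa.
Total weld length L_w = 600 mm. Treat welds as unit-width lines.
Polar moment about centroid: J = 2[d³/12 + d(b/2)²] = 2[300³/12 + 300×75²] = 7875000 mm³.
Direct shear f_v = P/L_w = 30.9×10³ / 600 = 51.5 N/mm (vertical).
Torsion M = P·e = 30.9×10³ × 240 = 7416000 N·mm.
Critical point at (x, y) = (75, 150) from centroid. f_tx = M·y/J = 141.3 N/mm; f_ty = M·x/J = 70.63 N/mm.
Resultant f_max = √[f_tx² + (f_v + f_ty)²] = √[141.3² + (51.5 + 70.63)²] = 186.7 N/mm.
Capacity per unit length: r_n/Ω = (1/2.0) × 0.6 × 550 × (0.707 × 4) = 466.6 N/mm.
186.7 ≤ 466.6 → adequate.

f_max ≈ 187 N/mm; adequate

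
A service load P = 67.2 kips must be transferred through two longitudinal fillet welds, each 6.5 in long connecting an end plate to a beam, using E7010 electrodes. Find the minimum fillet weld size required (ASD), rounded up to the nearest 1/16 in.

w = 3/8 in

E70XX → F_EXX = 70 ksi.
Total weld length L = 13 in.
Required throat t_e = P × Ω / (0.6 F_EXX × L) = 67.2 × 2.0 / (0.6 × 70 × 13) = 0.2462 in.
Required leg w = t_e / 0.707 = 0.3482 in → use 3/8 in.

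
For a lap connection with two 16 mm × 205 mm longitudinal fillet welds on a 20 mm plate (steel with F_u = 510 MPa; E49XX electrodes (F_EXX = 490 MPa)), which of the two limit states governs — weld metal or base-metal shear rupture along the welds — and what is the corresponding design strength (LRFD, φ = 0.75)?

t_e = 0.707 × 16 = 11.31 mm; L = 410 mm.
Weld metal: φR_n = 0.75 × 0.6 × 490 × 11.31 × 410 × 10⁻³ = 1023 kN.
Base metal (shear rupture): φR_n = 0.75 × 0.6 × 510 × 20 × 410 × 10⁻³ = 1882 kN.
Governing: weld metal.

φR_n ≈ 1020 kN (weld metal governs)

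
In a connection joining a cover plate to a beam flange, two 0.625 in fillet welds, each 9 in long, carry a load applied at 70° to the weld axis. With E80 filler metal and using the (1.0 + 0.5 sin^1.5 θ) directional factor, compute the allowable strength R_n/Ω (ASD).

R_n/Ω ≈ 278 kip

E80XX → F_EXX = 80 ksi.
t_e = 0.707 × 0.625 = 0.4419 in; A_we = 0.4419 × 18 = 7.954 in².
Directional factor: 1.0 + 0.5 sin^1.5(70°) = 1.455.
F_nw = 0.6 × 80 × 1.455 = 69.86 ksi.
R_n/Ω = (69.86 × 7.954) / 2.0 = 277.8 kip.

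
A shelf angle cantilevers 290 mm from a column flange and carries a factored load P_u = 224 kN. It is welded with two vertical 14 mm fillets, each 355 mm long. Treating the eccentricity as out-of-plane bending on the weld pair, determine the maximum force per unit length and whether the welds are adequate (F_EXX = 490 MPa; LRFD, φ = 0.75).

f_max ≈ 1580 N/mm; adequate

L_w = 2 × 355 = 710 mm; section modulus (unit throat) S = 2 × L²/6 = 42010 mm².
Direct shear f_v = P/L_w = 224×10³/710 = 315.5 N/mm.
Moment M = P × e = 224×10³ × 290 = 64960000 N·mm; bending f_b = M/S = 1546 N/mm.
f_max = √(f_v² + f_b²) = √(315.5² + 1546²) = 1578 N/mm.
φr_n = 0.75 × 0.6 × 490 × (0.707 × 14) = 2183 N/mm → adequate.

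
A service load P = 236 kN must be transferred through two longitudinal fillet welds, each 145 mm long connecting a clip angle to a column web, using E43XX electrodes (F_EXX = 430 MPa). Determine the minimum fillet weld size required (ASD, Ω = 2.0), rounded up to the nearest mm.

Total weld length L = 290 mm.
Required throat t_e = P × Ω / (0.6 F_EXX × L) = 236 × 2.0 / (0.6 × 430 × 290 × 10⁻³) = 6.308 mm.
Required leg w = t_e / 0.707 = 8.923 mm → use 9 mm.

w = 9 mm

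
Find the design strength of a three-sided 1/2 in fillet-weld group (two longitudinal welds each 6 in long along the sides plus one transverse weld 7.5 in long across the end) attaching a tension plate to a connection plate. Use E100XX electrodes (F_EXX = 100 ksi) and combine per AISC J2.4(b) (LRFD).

t_e = 0.707 × 0.5 = 0.3535 in.
R_nwl = 0.6 × 100 × 0.3535 × 12 = 254.5 kip (longitudinal, 2 welds).
R_nwt = 0.6 × 100 × 0.3535 × 7.5 = 159.1 kip (transverse, base value).
(i) R_nwl + R_nwt = 413.6 kip; (ii) 0.85 R_nwl + 1.5 R_nwt = 455 kip.
R_n = max = 455 kip [governs: (ii)]; φR_n = 341.2 kip.

φR_n ≈ 341 kip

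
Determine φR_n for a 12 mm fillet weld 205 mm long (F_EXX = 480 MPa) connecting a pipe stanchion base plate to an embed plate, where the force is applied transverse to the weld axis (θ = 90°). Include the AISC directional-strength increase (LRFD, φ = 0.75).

t_e = 0.707 × 12 = 8.484 mm; A_we = 8.484 × 205 = 1739 mm².
Directional factor: 1.0 + 0.5 sin^1.5(90°) = 1.5.
F_nw = 0.6 × 480 × 1.5 = 432 MPa.
φR_n = 0.75 × 432 × 1739 × 10⁻³ = 563.5 kN.

φR_n ≈ 564 kN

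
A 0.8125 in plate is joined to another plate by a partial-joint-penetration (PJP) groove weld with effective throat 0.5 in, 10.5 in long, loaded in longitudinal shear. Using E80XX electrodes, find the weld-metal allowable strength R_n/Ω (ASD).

E80XX → F_EXX = 80 ksi.
Effective throat (given) t_e = 0.5 in.
A_we = 0.5 × 10.5 = 5.25 in².
F_nw = 0.6 F_EXX = 48 ksi.
R_n/Ω = (48 × 5.25) / 2.0 = 126 kip.

R_n/Ω ≈ 126 kip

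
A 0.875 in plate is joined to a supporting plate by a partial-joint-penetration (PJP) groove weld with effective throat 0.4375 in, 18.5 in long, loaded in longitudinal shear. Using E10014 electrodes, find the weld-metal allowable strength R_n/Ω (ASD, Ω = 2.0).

R_n/Ω ≈ 243 kips

E100XX → F_EXX = 100 ksi.
Effective throat (given) t_e = 0.4375 in.
A_we = 0.4375 × 18.5 = 8.094 in².
F_nw = 0.6 F_EXX = 60 ksi.
R_n/Ω = (60 × 8.094) / 2.0 = 242.8 kips.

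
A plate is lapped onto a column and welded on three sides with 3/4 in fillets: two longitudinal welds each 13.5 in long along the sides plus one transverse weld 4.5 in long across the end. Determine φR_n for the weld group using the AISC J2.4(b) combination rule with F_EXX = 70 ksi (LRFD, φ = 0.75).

φR_n ≈ 526 kips

t_e = 0.707 × 0.75 = 0.5302 in.
R_nwl = 0.6 × 70 × 0.5302 × 27 = 601.3 kips (longitudinal, 2 welds).
R_nwt = 0.6 × 70 × 0.5302 × 4.5 = 100.2 kips (transverse, base value).
(i) R_nwl + R_nwt = 701.5 kips; (ii) 0.85 R_nwl + 1.5 R_nwt = 661.4 kips.
R_n = max = 701.5 kips [governs: (i)]; φR_n = 526.1 kips.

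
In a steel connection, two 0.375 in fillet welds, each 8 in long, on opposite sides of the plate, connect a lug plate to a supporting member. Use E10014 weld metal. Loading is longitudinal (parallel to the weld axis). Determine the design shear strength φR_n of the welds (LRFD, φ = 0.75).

E100XX → F_EXX = 100 ksi.
Effective throat t_e = 0.707 × 0.375 = 0.2651 in.
Total length L = 16 in; A_we = 0.2651 × 16 = 4.242 in².
F_nw = 0.6 F_EXX = 0.6 × 100 = 60 ksi.
φR_n = 0.75 × 60 × 4.242 = 190.9 kip.

φR_n ≈ 191 kip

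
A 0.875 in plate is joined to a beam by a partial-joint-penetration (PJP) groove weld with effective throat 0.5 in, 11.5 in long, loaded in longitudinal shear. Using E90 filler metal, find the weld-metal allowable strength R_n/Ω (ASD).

E90XX → F_EXX = 90 ksi.
Effective throat (given) t_e = 0.5 in.
A_we = 0.5 × 11.5 = 5.75 in².
F_nw = 0.6 F_EXX = 54 ksi.
R_n/Ω = (54 × 5.75) / 2.0 = 155.2 kips.

R_n/Ω ≈ 155 kips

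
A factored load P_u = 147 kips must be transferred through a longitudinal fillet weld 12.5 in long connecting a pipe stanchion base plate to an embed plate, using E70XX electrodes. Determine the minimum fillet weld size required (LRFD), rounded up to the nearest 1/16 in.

w = 9/16 in

E70XX → F_EXX = 70 ksi.
Total weld length L = 12.5 in.
Required throat t_e = P_u / (φ × 0.6 F_EXX × L) = 147 / (0.75 × 0.6 × 70 × 12.5) = 0.3733 in.
Required leg w = t_e / 0.707 = 0.5281 in → use 9/16 in.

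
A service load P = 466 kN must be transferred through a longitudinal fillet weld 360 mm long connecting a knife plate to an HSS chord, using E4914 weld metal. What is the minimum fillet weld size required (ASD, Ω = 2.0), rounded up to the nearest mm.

E49XX → F_EXX = 490 MPa.
Total weld length L = 360 mm.
Required throat t_e = P × Ω / (0.6 F_EXX × L) = 466 × 2.0 / (0.6 × 490 × 360 × 10⁻³) = 8.806 mm.
Required leg w = t_e / 0.707 = 12.46 mm → use 13 mm.

w = 13 mm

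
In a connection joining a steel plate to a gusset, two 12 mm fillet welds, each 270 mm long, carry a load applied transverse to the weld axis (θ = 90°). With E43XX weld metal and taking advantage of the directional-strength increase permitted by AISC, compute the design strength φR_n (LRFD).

φR_n ≈ 1330 kN

E43XX → F_EXX = 430 MPa.
t_e = 0.707 × 12 = 8.484 mm; A_we = 8.484 × 540 = 4581 mm².
Directional factor: 1.0 + 0.5 sin^1.5(90°) = 1.5.
F_nw = 0.6 × 430 × 1.5 = 387 MPa.
φR_n = 0.75 × 387 × 4581 × 10⁻³ = 1330 kN.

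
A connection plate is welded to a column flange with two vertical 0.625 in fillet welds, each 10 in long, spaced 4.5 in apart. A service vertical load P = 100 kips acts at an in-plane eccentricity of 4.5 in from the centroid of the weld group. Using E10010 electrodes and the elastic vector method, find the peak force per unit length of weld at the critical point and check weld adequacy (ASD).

E100XX → F_EXX = 100 ksi.
Total weld length L_w = 20 in. Treat welds as unit-width lines.
Polar moment about centroid: J = 2[d³/12 + d(b/2)²] = 2[10³/12 + 10×2.25²] = 267.9 in³.
Direct shear f_v = P/L_w = 100 / 20 = 5 kip/in (vertical).
Torsion M = P·e = 100 × 4.5 = 450 kip·in.
Critical point at (x, y) = (2.25, 5) from centroid. f_tx = M·y/J = 8.398 kip/in; f_ty = M·x/J = 3.779 kip/in.
Resultant f_max = √[f_tx² + (f_v + f_ty)²] = √[8.398² + (5 + 3.779)²] = 12.15 kip/in.
Capacity per unit length: r_n/Ω = (1/2.0) × 0.6 × 100 × (0.707 × 0.625) = 13.26 kip/in.
12.15 ≤ 13.26 → adequate.

f_max ≈ 12.1 kip/in; adequate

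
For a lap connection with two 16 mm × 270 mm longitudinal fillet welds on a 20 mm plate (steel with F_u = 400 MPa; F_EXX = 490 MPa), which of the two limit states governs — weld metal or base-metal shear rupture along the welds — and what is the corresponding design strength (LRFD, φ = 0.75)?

φR_n ≈ 1350 kN (weld metal governs)

t_e = 0.707 × 16 = 11.31 mm; L = 540 mm.
Weld metal: φR_n = 0.75 × 0.6 × 490 × 11.31 × 540 × 10⁻³ = 1347 kN.
Base metal (shear rupture): φR_n = 0.75 × 0.6 × 400 × 20 × 540 × 10⁻³ = 1944 kN.
Governing: weld metal.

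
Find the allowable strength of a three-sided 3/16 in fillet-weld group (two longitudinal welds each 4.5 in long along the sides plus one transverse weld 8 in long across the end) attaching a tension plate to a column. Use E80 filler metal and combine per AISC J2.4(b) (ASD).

R_n/Ω ≈ 62.5 kip

E80XX → F_EXX = 80 ksi.
t_e = 0.707 × 0.1875 = 0.1326 in.
R_nwl = 0.6 × 80 × 0.1326 × 9 = 57.27 kip (longitudinal, 2 welds).
R_nwt = 0.6 × 80 × 0.1326 × 8 = 50.9 kip (transverse, base value).
(i) R_nwl + R_nwt = 108.2 kip; (ii) 0.85 R_nwl + 1.5 R_nwt = 125 kip.
R_n = max = 125 kip [governs: (ii)]; R_n/Ω = 62.52 kip.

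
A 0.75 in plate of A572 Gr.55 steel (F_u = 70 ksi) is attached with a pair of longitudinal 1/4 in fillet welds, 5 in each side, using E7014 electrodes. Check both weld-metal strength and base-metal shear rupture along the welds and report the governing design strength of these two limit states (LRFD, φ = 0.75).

E70XX → F_EXX = 70 ksi.
t_e = 0.707 × 0.25 = 0.1767 in; L = 10 in.
Weld metal: φR_n = 0.75 × 0.6 × 70 × 0.1767 × 10 = 55.68 kip.
Base metal (shear rupture): φR_n = 0.75 × 0.6 × 70 × 0.75 × 10 = 236.2 kip.
Governing: weld metal.

φR_n ≈ 55.7 kip (weld metal governs)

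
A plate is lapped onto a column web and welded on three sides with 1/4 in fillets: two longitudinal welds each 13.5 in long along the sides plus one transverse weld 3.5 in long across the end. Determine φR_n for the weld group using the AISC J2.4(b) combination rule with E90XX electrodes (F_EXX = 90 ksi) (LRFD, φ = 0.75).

t_e = 0.707 × 0.25 = 0.1767 in.
R_nwl = 0.6 × 90 × 0.1767 × 27 = 257.7 kips (longitudinal, 2 welds).
R_nwt = 0.6 × 90 × 0.1767 × 3.5 = 33.41 kips (transverse, base value).
(i) R_nwl + R_nwt = 291.1 kips; (ii) 0.85 R_nwl + 1.5 R_nwt = 269.2 kips.
R_n = max = 291.1 kips [governs: (i)]; φR_n = 218.3 kips.

φR_n ≈ 218 kips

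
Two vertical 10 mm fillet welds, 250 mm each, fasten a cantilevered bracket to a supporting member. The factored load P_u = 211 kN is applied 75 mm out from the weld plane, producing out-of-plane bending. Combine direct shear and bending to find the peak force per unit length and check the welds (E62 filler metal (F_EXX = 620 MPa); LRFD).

f_max ≈ 869 N/mm; adequate

L_w = 2 × 250 = 500 mm; section modulus (unit throat) S = 2 × L²/6 = 20830 mm².
Direct shear f_v = P/L_w = 211×10³/500 = 422 N/mm.
Moment M = P × e = 211×10³ × 75 = 15825000 N·mm; bending f_b = M/S = 759.6 N/mm.
f_max = √(f_v² + f_b²) = √(422² + 759.6²) = 869 N/mm.
φr_n = 0.75 × 0.6 × 620 × (0.707 × 10) = 1973 N/mm → adequate.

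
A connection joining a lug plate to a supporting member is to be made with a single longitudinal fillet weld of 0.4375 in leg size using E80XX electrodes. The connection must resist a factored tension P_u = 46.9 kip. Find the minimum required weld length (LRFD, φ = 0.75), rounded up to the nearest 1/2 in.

E80XX → F_EXX = 80 ksi.
Throat t_e = 0.707 × 0.4375 = 0.3093 in.
φr_n = 0.75 × 0.6 × 80 × 0.3093 = 11.14 kip/in.
L_req = P_u / φr_n = 46.9 / 11.14 = 4.212 in total.
Round up → use L = 4.5 in.

L = 4.5 in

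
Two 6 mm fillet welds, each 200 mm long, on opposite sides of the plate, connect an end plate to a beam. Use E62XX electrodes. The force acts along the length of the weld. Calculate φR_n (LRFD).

E62XX → F_EXX = 620 MPa.
Effective throat t_e = 0.707 × 6 = 4.242 mm.
Total length L = 400 mm; A_we = 4.242 × 400 = 1697 mm².
F_nw = 0.6 F_EXX = 0.6 × 620 = 372 MPa.
φR_n = 0.75 × 372 × 1697 × 10⁻³ = 473.4 kN.

φR_n ≈ 473 kN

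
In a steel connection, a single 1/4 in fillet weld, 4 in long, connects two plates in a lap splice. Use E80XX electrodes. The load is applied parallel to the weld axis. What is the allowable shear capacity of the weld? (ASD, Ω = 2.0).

R_n/Ω ≈ 17 kips

E80XX → F_EXX = 80 ksi.
Effective throat t_e = 0.707 × 0.25 = 0.1767 in.
Total length L = 4 in; A_we = 0.1767 × 4 = 0.707 in².
F_nw = 0.6 F_EXX = 0.6 × 80 = 48 ksi.
R_n = 48 × 0.707 = 33.94 kips; R_n/Ω = 33.94/2.0 = 16.97 kips.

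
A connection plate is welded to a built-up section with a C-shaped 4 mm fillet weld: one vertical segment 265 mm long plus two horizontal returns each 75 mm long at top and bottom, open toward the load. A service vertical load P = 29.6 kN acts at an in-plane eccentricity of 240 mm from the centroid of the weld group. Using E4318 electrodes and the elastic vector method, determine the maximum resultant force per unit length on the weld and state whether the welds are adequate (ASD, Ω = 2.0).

E43XX → F_EXX = 430 MPa.
Total weld length L_w = 415 mm. Treat welds as unit-width lines.
Centroid: x̄ = 2×75×37.5 / 415 = 13.55 mm from the vertical weld.
Polar moment about centroid: J = I_x + I_y = [265³/12 + 2×75×132.5²] + [265×13.55² + 2(75³/12 + 75×23.95²)] = 4389000 mm³.
Direct shear f_v = P/L_w = 29.6×10³ / 415 = 71.33 N/mm (vertical).
Torsion M = P·e = 29.6×10³ × 240 = 7104000 N·mm.
Critical point at (x, y) = (61.45, 132.5) from centroid. f_tx = M·y/J = 214.5 N/mm; f_ty = M·x/J = 99.45 N/mm.
Resultant f_max = √[f_tx² + (f_v + f_ty)²] = √[214.5² + (71.33 + 99.45)²] = 274.1 N/mm.
Capacity per unit length: r_n/Ω = (1/2.0) × 0.6 × 430 × (0.707 × 4) = 364.8 N/mm.
274.1 ≤ 364.8 → adequate.

f_max ≈ 274 N/mm; adequate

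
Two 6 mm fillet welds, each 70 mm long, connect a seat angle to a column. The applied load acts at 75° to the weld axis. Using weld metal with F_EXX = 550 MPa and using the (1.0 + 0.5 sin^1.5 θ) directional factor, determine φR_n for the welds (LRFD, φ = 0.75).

t_e = 0.707 × 6 = 4.242 mm; A_we = 4.242 × 140 = 593.9 mm².
Directional factor: 1.0 + 0.5 sin^1.5(75°) = 1.475.
F_nw = 0.6 × 550 × 1.475 = 486.6 MPa.
φR_n = 0.75 × 486.6 × 593.9 × 10⁻³ = 216.8 kN.

φR_n ≈ 217 kN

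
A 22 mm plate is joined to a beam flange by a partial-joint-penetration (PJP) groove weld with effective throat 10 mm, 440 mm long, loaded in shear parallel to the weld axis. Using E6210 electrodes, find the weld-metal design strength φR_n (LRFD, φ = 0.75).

φR_n ≈ 1230 kN

E62XX → F_EXX = 620 MPa.
Effective throat (given) t_e = 10 mm.
A_we = 10 × 440 = 4400 mm².
F_nw = 0.6 F_EXX = 372 MPa.
φR_n = 0.75 × 372 × 4400 × 10⁻³ = 1228 kN.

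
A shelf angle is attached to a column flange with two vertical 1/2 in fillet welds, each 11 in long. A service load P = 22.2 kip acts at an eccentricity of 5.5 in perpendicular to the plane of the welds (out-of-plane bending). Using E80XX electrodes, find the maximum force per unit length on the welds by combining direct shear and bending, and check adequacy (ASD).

f_max ≈ 3.19 kip/in; adequate

E80XX → F_EXX = 80 ksi.
L_w = 2 × 11 = 22 in; section modulus (unit throat) S = 2 × L²/6 = 40.33 in².
Direct shear f_v = P/L_w = 22.2/22 = 1.009 kip/in.
Moment M = P × e = 22.2 × 5.5 = 122.1 kip·in; bending f_b = M/S = 3.027 kip/in.
f_max = √(f_v² + f_b²) = √(1.009² + 3.027²) = 3.191 kip/in.
r_n/Ω = (1/2.0) × 0.6 × 80 × (0.707 × 0.5) = 8.484 kip/in → adequate.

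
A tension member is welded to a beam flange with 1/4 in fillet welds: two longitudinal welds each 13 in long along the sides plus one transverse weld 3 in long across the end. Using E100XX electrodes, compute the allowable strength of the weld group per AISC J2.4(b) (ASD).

R_n/Ω ≈ 154 kip

E100XX → F_EXX = 100 ksi.
t_e = 0.707 × 0.25 = 0.1767 in.
R_nwl = 0.6 × 100 × 0.1767 × 26 = 275.7 kip (longitudinal, 2 welds).
R_nwt = 0.6 × 100 × 0.1767 × 3 = 31.81 kip (transverse, base value).
(i) R_nwl + R_nwt = 307.5 kip; (ii) 0.85 R_nwl + 1.5 R_nwt = 282.1 kip.
R_n = max = 307.5 kip [governs: (i)]; R_n/Ω = 153.8 kip.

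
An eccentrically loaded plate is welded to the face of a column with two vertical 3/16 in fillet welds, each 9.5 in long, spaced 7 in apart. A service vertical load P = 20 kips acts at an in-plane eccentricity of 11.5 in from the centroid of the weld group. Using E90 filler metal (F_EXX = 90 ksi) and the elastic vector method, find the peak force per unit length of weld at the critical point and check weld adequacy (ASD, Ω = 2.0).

Total weld length L_w = 19 in. Treat welds as unit-width lines.
Polar moment about centroid: J = 2[d³/12 + d(b/2)²] = 2[9.5³/12 + 9.5×3.5²] = 375.6 in³.
Direct shear f_v = P/L_w = 20 / 19 = 1.053 kip/in (vertical).
Torsion M = P·e = 20 × 11.5 = 230 kip·in.
Critical point at (x, y) = (3.5, 4.75) from centroid. f_tx = M·y/J = 2.908 kip/in; f_ty = M·x/J = 2.143 kip/in.
Resultant f_max = √[f_tx² + (f_v + f_ty)²] = √[2.908² + (1.053 + 2.143)²] = 4.321 kip/in.
Capacity per unit length: r_n/Ω = (1/2.0) × 0.6 × 90 × (0.707 × 0.1875) = 3.579 kip/in.
4.321 > 3.579 → NOT adequate.

f_max ≈ 4.32 kip/in; NOT adequate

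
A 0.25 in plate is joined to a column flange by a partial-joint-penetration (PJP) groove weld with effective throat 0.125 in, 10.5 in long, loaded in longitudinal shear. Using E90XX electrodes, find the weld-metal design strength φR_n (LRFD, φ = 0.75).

E90XX → F_EXX = 90 ksi.
Effective throat (given) t_e = 0.125 in.
A_we = 0.125 × 10.5 = 1.312 in².
F_nw = 0.6 F_EXX = 54 ksi.
φR_n = 0.75 × 54 × 1.312 = 53.16 kips.

φR_n ≈ 53.2 kips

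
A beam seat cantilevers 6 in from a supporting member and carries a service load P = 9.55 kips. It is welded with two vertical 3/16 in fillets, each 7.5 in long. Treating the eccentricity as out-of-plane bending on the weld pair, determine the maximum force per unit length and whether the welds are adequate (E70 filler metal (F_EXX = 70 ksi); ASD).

f_max ≈ 3.12 kip/in; NOT adequate

L_w = 2 × 7.5 = 15 in; section modulus (unit throat) S = 2 × L²/6 = 18.75 in².
Direct shear f_v = P/L_w = 9.55/15 = 0.6367 kip/in.
Moment M = P × e = 9.55 × 6 = 57.3 kip·in; bending f_b = M/S = 3.056 kip/in.
f_max = √(f_v² + f_b²) = √(0.6367² + 3.056²) = 3.122 kip/in.
r_n/Ω = (1/2.0) × 0.6 × 70 × (0.707 × 0.1875) = 2.784 kip/in → NOT adequate.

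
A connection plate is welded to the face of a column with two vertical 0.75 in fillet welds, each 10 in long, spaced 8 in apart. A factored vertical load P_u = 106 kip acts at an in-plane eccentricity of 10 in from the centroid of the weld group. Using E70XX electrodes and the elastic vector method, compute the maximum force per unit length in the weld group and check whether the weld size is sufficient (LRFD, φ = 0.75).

f_max ≈ 17.7 kip/in; NOT adequate

E70XX → F_EXX = 70 ksi.
Total weld length L_w = 20 in. Treat welds as unit-width lines.
Polar moment about centroid: J = 2[d³/12 + d(b/2)²] = 2[10³/12 + 10×4²] = 486.7 in³.
Direct shear f_v = P/L_w = 106 / 20 = 5.3 kip/in (vertical).
Torsion M = P·e = 106 × 10 = 1060 kip·in.
Critical point at (x, y) = (4, 5) from centroid. f_tx = M·y/J = 10.89 kip/in; f_ty = M·x/J = 8.712 kip/in.
Resultant f_max = √[f_tx² + (f_v + f_ty)²] = √[10.89² + (5.3 + 8.712)²] = 17.75 kip/in.
Capacity per unit length: φr_n = 0.75 × 0.6 × 70 × (0.707 × 0.75) = 16.7 kip/in.
17.75 > 16.7 → NOT adequate.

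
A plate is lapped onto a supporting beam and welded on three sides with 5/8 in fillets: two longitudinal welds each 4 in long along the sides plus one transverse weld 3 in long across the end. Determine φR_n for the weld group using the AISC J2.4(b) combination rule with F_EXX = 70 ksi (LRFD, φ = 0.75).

t_e = 0.707 × 0.625 = 0.4419 in.
R_nwl = 0.6 × 70 × 0.4419 × 8 = 148.5 kips (longitudinal, 2 welds).
R_nwt = 0.6 × 70 × 0.4419 × 3 = 55.68 kips (transverse, base value).
(i) R_nwl + R_nwt = 204.1 kips; (ii) 0.85 R_nwl + 1.5 R_nwt = 209.7 kips.
R_n = max = 209.7 kips [governs: (ii)]; φR_n = 157.3 kips.

φR_n ≈ 157 kips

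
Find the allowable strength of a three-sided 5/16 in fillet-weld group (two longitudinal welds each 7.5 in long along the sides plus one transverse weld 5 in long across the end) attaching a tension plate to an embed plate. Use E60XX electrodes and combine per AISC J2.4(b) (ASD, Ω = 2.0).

R_n/Ω ≈ 80.5 kip

E60XX → F_EXX = 60 ksi.
t_e = 0.707 × 0.3125 = 0.2209 in.
R_nwl = 0.6 × 60 × 0.2209 × 15 = 119.3 kip (longitudinal, 2 welds).
R_nwt = 0.6 × 60 × 0.2209 × 5 = 39.77 kip (transverse, base value).
(i) R_nwl + R_nwt = 159.1 kip; (ii) 0.85 R_nwl + 1.5 R_nwt = 161.1 kip.
R_n = max = 161.1 kip [governs: (ii)]; R_n/Ω = 80.53 kip.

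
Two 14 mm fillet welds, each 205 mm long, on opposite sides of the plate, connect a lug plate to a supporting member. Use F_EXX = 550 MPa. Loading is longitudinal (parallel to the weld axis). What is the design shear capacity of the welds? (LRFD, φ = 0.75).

φR_n ≈ 1000 kN

Effective throat t_e = 0.707 × 14 = 9.898 mm.
Total length L = 410 mm; A_we = 9.898 × 410 = 4058 mm².
F_nw = 0.6 F_EXX = 0.6 × 550 = 330 MPa.
φR_n = 0.75 × 330 × 4058 × 10⁻³ = 1004 kN.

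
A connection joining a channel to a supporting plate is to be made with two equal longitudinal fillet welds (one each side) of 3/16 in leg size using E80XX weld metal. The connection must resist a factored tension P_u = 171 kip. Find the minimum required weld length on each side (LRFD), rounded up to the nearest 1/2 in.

L = 18 in on each side

E80XX → F_EXX = 80 ksi.
Throat t_e = 0.707 × 0.1875 = 0.1326 in.
φr_n = 0.75 × 0.6 × 80 × 0.1326 = 4.772 kip/in.
L_req = P_u / φr_n = 171 / 4.772 = 35.83 in total.
Per side: 35.83 / 2 = 17.92 in.
Round up → use L = 18 in on each side.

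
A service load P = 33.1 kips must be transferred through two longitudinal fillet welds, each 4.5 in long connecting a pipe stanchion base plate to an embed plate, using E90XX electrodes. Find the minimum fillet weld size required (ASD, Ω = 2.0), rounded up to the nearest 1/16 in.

E90XX → F_EXX = 90 ksi.
Total weld length L = 9 in.
Required throat t_e = P × Ω / (0.6 F_EXX × L) = 33.1 × 2.0 / (0.6 × 90 × 9) = 0.1362 in.
Required leg w = t_e / 0.707 = 0.1927 in → use 1/4 in.

w = 1/4 in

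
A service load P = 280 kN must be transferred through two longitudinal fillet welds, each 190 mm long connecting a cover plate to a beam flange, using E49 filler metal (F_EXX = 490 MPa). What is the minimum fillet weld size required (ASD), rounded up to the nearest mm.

Total weld length L = 380 mm.
Required throat t_e = P × Ω / (0.6 F_EXX × L) = 280 × 2.0 / (0.6 × 490 × 380 × 10⁻³) = 5.013 mm.
Required leg w = t_e / 0.707 = 7.09 mm → use 8 mm.

w = 8 mm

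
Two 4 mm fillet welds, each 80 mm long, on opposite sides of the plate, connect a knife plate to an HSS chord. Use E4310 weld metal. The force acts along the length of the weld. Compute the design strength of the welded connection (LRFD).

φR_n ≈ 87.6 kN

E43XX → F_EXX = 430 MPa.
Effective throat t_e = 0.707 × 4 = 2.828 mm.
Total length L = 160 mm; A_we = 2.828 × 160 = 452.5 mm².
F_nw = 0.6 F_EXX = 0.6 × 430 = 258 MPa.
φR_n = 0.75 × 258 × 452.5 × 10⁻³ = 87.55 kN.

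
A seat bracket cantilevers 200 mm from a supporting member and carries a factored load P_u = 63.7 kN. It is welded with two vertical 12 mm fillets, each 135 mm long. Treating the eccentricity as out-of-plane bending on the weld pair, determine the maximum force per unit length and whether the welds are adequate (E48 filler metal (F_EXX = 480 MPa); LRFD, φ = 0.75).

f_max ≈ 2110 N/mm; NOT adequate

L_w = 2 × 135 = 270 mm; section modulus (unit throat) S = 2 × L²/6 = 6075 mm².
Direct shear f_v = P/L_w = 63.7×10³/270 = 235.9 N/mm.
Moment M = P × e = 63.7×10³ × 200 = 12740000 N·mm; bending f_b = M/S = 2097 N/mm.
f_max = √(f_v² + f_b²) = √(235.9² + 2097²) = 2110 N/mm.
φr_n = 0.75 × 0.6 × 480 × (0.707 × 12) = 1833 N/mm → NOT adequate.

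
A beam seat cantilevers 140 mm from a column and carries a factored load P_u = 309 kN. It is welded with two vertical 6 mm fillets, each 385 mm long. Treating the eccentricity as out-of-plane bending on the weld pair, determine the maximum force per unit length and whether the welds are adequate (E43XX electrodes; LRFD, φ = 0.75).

E43XX → F_EXX = 430 MPa.
L_w = 2 × 385 = 770 mm; section modulus (unit throat) S = 2 × L²/6 = 49410 mm².
Direct shear f_v = P/L_w = 309×10³/770 = 401.3 N/mm.
Moment M = P × e = 309×10³ × 140 = 43260000 N·mm; bending f_b = M/S = 875.6 N/mm.
f_max = √(f_v² + f_b²) = √(401.3² + 875.6²) = 963.1 N/mm.
φr_n = 0.75 × 0.6 × 430 × (0.707 × 6) = 820.8 N/mm → NOT adequate.

f_max ≈ 963 N/mm; NOT adequate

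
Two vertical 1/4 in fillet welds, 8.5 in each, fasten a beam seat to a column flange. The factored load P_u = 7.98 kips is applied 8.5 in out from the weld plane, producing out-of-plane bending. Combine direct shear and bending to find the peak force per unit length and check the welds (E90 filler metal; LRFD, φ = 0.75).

f_max ≈ 2.86 kip/in; adequate

E90XX → F_EXX = 90 ksi.
L_w = 2 × 8.5 = 17 in; section modulus (unit throat) S = 2 × L²/6 = 24.08 in².
Direct shear f_v = P/L_w = 7.98/17 = 0.4694 kip/in.
Moment M = P × e = 7.98 × 8.5 = 67.83 kip·in; bending f_b = M/S = 2.816 kip/in.
f_max = √(f_v² + f_b²) = √(0.4694² + 2.816²) = 2.855 kip/in.
φr_n = 0.75 × 0.6 × 90 × (0.707 × 0.25) = 7.158 kip/in → adequate.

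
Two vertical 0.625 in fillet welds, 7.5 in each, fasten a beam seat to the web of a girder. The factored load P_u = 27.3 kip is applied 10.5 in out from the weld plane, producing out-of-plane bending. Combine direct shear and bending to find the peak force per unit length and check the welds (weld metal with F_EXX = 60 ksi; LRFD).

L_w = 2 × 7.5 = 15 in; section modulus (unit throat) S = 2 × L²/6 = 18.75 in².
Direct shear f_v = P/L_w = 27.3/15 = 1.82 kip/in.
Moment M = P × e = 27.3 × 10.5 = 286.65 kip·in; bending f_b = M/S = 15.29 kip/in.
f_max = √(f_v² + f_b²) = √(1.82² + 15.29²) = 15.4 kip/in.
φr_n = 0.75 × 0.6 × 60 × (0.707 × 0.625) = 11.93 kip/in → NOT adequate.

f_max ≈ 15.4 kip/in; NOT adequate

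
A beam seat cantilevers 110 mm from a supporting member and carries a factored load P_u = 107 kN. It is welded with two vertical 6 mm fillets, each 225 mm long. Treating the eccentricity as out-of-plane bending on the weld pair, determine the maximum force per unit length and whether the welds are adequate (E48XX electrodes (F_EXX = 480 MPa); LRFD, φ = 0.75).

L_w = 2 × 225 = 450 mm; section modulus (unit throat) S = 2 × L²/6 = 16880 mm².
Direct shear f_v = P/L_w = 107×10³/450 = 237.8 N/mm.
Moment M = P × e = 107×10³ × 110 = 11770000 N·mm; bending f_b = M/S = 697.5 N/mm.
f_max = √(f_v² + f_b²) = √(237.8² + 697.5²) = 736.9 N/mm.
φr_n = 0.75 × 0.6 × 480 × (0.707 × 6) = 916.3 N/mm → adequate.

f_max ≈ 737 N/mm; adequate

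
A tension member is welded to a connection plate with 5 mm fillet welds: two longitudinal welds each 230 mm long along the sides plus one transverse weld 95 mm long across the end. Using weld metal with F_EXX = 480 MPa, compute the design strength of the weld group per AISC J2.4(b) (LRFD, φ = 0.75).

φR_n ≈ 424 kN

t_e = 0.707 × 5 = 3.535 mm.
R_nwl = 0.6 × 480 × 3.535 × 460 × 10⁻³ = 468.3 kN (longitudinal, 2 welds).
R_nwt = 0.6 × 480 × 3.535 × 95 × 10⁻³ = 96.72 kN (transverse, base value).
(i) R_nwl + R_nwt = 565 kN; (ii) 0.85 R_nwl + 1.5 R_nwt = 543.1 kN.
R_n = max = 565 kN [governs: (i)]; φR_n = 423.8 kN.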